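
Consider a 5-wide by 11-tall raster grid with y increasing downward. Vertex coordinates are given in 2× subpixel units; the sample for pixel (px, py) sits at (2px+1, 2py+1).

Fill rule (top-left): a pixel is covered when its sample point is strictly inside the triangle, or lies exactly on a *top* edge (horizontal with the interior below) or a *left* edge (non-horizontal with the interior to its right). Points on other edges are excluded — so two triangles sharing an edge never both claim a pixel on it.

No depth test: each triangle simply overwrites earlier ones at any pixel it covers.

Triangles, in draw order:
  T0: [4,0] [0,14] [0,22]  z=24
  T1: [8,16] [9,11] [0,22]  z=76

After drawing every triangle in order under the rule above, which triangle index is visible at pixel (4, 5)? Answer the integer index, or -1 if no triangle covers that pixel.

T0:
  2·area = 32  (B↔C swapped to make it positive)
  edge (4, 0)→(0, 22): d=(-4,22) right/bottom  bias=-1
  edge (0, 22)→(0, 14): d=(0,-8) top-left  bias=+0
  edge (0, 14)→(4, 0): d=(4,-14) top-left  bias=+0
    (1,2)@(3, 5): e=[2,24,6] → █
    (2,2)@(5, 5): e=[-42,40,34] → ·
    (1,3)@(3, 7): e=[-6,24,14] → ·
    (0,5)@(1, 11): e=[22,8,2] → █
    (1,5)@(3, 11): e=[-22,24,30] → ·
    (0,6)@(1, 13): e=[14,8,10] → █
    (1,6)@(3, 13): e=[-30,24,38] → ·
    (0,7)@(1, 15): e=[6,8,18] → █
    (1,7)@(3, 15): e=[-38,24,46] → ·
    (0,8)@(1, 17): e=[-2,8,26] → ·
  covered (4 px):
    · · · · ·
    · · · · ·
    · █ · · ·
    · · · · ·
    · · · · ·
    █ · · · ·
    █ · · · ·
    █ · · · ·
    · · · · ·
    · · · · ·
    · · · · ·
T1:
  2·area = 34  (B↔C swapped to make it positive)
  edge (8, 16)→(0, 22): d=(-8,6) right/bottom  bias=-1
  edge (0, 22)→(9, 11): d=(9,-11) top-left  bias=+0
  edge (9, 11)→(8, 16): d=(-1,5) right/bottom  bias=-1
    (4,5)@(9, 11): e=[34,0,0] → ·  [on edge]
    (3,7)@(7, 15): e=[14,14,6] → █
    (4,7)@(9, 15): e=[2,36,-4] → ·
    (2,8)@(5, 17): e=[10,10,14] → █
    (3,8)@(7, 17): e=[-2,32,4] → ·
    (1,9)@(3, 19): e=[6,6,22] → █
    (2,9)@(5, 19): e=[-6,28,12] → ·
    (0,10)@(1, 21): e=[2,2,30] → █
    (1,10)@(3, 21): e=[-10,24,20] → ·
    (3,10)@(7, 21): e=[-34,68,0] → ·  [on edge]
  covered (4 px):
    · · · · ·
    · · · · ·
    · · · · ·
    · · · · ·
    · · · · ·
    · · · · ·
    · · · · ·
    · · · █ ·
    · · █ · ·
    · █ · · ·
    █ · · · ·

Z-buffer (winner per pixel, '.' = empty):
  . . . . .
  . . . . .
  . 0 . . .
  . . . . .
  . . . . .
  0 . . . .
  0 . . . .
  0 . . 1 .
  . . 1 . .
  . 1 . . .
  1 . . . .

Answer: -1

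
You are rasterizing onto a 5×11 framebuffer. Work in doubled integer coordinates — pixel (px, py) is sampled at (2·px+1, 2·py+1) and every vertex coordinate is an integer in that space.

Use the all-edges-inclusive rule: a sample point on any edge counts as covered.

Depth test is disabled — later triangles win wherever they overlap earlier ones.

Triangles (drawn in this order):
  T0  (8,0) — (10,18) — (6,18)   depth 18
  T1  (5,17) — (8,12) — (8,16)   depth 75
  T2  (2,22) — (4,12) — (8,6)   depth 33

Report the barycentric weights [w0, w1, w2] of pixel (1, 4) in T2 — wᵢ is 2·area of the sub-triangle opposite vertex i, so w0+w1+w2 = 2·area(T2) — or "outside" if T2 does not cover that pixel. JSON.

T0:
  2·area = 72
  edge (8, 0)→(10, 18): d=(2,18) inclusive
  edge (10, 18)→(6, 18): d=(-4,0) inclusive
  edge (6, 18)→(8, 0): d=(2,-18) inclusive
    (3,4)@(7, 9): e=[36,36,0] → #  [on edge]
    (4,4)@(9, 9): e=[0,36,36] → #  [on edge]
    (3,5)@(7, 11): e=[40,28,4] → #
    (3,6)@(7, 13): e=[44,20,8] → #
    (3,7)@(7, 15): e=[48,12,12] → #
    (3,8)@(7, 17): e=[52,4,16] → #
    (3,9)@(7, 19): e=[56,-4,20] → ·
    (4,9)@(9, 19): e=[20,-4,56] → ·
  covered (10 px):
    · · · · ·
    · · · · ·
    · · · · ·
    · · · · ·
    · · · # #
    · · · # #
    · · · # #
    · · · # #
    · · · # #
    · · · · ·
    · · · · ·
T1:
  2·area = 12
  edge (5, 17)→(8, 12): d=(3,-5) inclusive
  edge (8, 12)→(8, 16): d=(0,4) inclusive
  edge (8, 16)→(5, 17): d=(-3,1) inclusive
    (3,7)@(7, 15): e=[4,4,4] → #
    (4,7)@(9, 15): e=[14,-4,2] → ·
    (2,8)@(5, 17): e=[0,12,0] → #  [on edge]
    (3,8)@(7, 17): e=[10,4,-2] → ·
    (2,9)@(5, 19): e=[6,12,-6] → ·
  covered (2 px):
    · · · · ·
    · · · · ·
    · · · · ·
    · · · · ·
    · · · · ·
    · · · · ·
    · · · · ·
    · · · # ·
    · · # · ·
    · · · · ·
    · · · · ·
T2:
  2·area = 28
  edge (2, 22)→(4, 12): d=(2,-10) inclusive
  edge (4, 12)→(8, 6): d=(4,-6) inclusive
  edge (8, 6)→(2, 22): d=(-6,16) inclusive
    (2,3)@(5, 7): e=[0,-14,42] → ·  [on edge]
    (2,5)@(5, 11): e=[8,2,18] → #
    (3,5)@(7, 11): e=[28,14,-14] → ·
    (2,6)@(5, 13): e=[12,10,6] → #
    (3,6)@(7, 13): e=[32,22,-26] → ·
    (2,7)@(5, 15): e=[16,18,-6] → ·
    (1,8)@(3, 17): e=[0,14,14] → #  [on edge]
    (2,8)@(5, 17): e=[20,26,-18] → ·
    (1,9)@(3, 19): e=[4,22,2] → #
    (2,9)@(5, 19): e=[24,34,-30] → ·
    (1,10)@(3, 21): e=[8,30,-10] → ·
  covered (4 px):
    · · · · ·
    · · · · ·
    · · · · ·
    · · · · ·
    · · · · ·
    · · # · ·
    · · # · ·
    · · · · ·
    · # · · ·
    · # · · ·
    · · · · ·

Result: "outside"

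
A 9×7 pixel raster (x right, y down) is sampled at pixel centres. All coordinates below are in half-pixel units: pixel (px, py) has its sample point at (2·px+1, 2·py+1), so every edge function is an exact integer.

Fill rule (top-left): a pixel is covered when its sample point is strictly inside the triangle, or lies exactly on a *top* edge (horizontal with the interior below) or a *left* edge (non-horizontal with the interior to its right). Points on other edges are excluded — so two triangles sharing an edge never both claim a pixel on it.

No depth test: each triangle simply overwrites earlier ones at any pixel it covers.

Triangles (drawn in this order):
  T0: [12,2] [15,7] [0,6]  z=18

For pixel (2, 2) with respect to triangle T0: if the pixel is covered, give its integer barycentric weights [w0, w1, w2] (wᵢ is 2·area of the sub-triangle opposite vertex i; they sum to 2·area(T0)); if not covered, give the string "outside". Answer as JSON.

T0:
  2·area = 72
  edge (12, 2)→(15, 7): d=(3,5) right/bottom  bias=-1
  edge (15, 7)→(0, 6): d=(-15,-1) top-left  bias=+0
  edge (0, 6)→(12, 2): d=(12,-4) top-left  bias=+0
    (7,0)@(15, 1): e=[-18,90,0] → ·  [on edge]
    (4,1)@(9, 3): e=[18,54,0] → #  [on edge]
    (5,1)@(11, 3): e=[8,56,8] → #
    (6,1)@(13, 3): e=[-2,58,16] → ·
    (1,2)@(3, 5): e=[54,18,0] → #  [on edge]
    (2,2)@(5, 5): e=[44,20,8] → #
    (3,2)@(7, 5): e=[34,22,16] → #
    (6,2)@(13, 5): e=[4,28,40] → #
    (7,2)@(15, 5): e=[-6,30,48] → ·
    (1,3)@(3, 7): e=[60,-12,24] → ·
    (2,3)@(5, 7): e=[50,-10,32] → ·
    (3,3)@(7, 7): e=[40,-8,40] → ·
    (7,3)@(15, 7): e=[0,0,72] → ·  [on edge]
  covered (8 px):
    · · · · · · · · ·
    · · · · # # · · ·
    · # # # # # # · ·
    · · · · · · · · ·
    · · · · · · · · ·
    · · · · · · · · ·
    · · · · · · · · ·

Answer: [20,8,44]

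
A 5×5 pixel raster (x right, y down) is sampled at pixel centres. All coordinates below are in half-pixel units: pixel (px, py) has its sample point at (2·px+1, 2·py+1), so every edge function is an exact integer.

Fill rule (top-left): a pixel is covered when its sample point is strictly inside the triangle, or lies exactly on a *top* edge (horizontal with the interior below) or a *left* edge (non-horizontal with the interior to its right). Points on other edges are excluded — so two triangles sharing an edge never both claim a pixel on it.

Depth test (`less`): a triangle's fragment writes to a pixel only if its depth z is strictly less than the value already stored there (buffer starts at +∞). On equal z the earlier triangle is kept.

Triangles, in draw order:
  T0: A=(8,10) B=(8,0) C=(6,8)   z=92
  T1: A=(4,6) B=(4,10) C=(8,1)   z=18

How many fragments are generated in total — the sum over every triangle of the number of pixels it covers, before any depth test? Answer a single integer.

T0:
  2·area = 20  (B↔C swapped to make it positive)
  edge (8, 10)→(6, 8): d=(-2,-2) top-left  bias=+0
  edge (6, 8)→(8, 0): d=(2,-8) top-left  bias=+0
  edge (8, 0)→(8, 10): d=(0,10) right/bottom  bias=-1
    (0,1)@(1, 3): e=[0,-50,70] → ·  [on edge]
    (1,2)@(3, 5): e=[0,-30,50] → ·  [on edge]
    (3,2)@(7, 5): e=[8,2,10] → #
    (4,2)@(9, 5): e=[12,18,-10] → ·
    (2,3)@(5, 7): e=[0,-10,30] → ·  [on edge]
    (3,3)@(7, 7): e=[4,6,10] → #
    (4,3)@(9, 7): e=[8,22,-10] → ·
    (3,4)@(7, 9): e=[0,10,10] → #  [on edge]
    (4,4)@(9, 9): e=[4,26,-10] → ·
  covered (3 px):
    · · · · ·
    · · · · ·
    · · · # ·
    · · · # ·
    · · · # ·
T1:
  2·area = 16  (B↔C swapped to make it positive)
  edge (4, 6)→(8, 1): d=(4,-5) top-left  bias=+0
  edge (8, 1)→(4, 10): d=(-4,9) right/bottom  bias=-1
  edge (4, 10)→(4, 6): d=(0,-4) top-left  bias=+0
    (3,1)@(7, 3): e=[3,1,12] → #
    (4,1)@(9, 3): e=[13,-17,20] → ·
    (2,2)@(5, 5): e=[1,11,4] → #
    (3,2)@(7, 5): e=[11,-7,12] → ·
    (2,3)@(5, 7): e=[9,3,4] → #
    (3,3)@(7, 7): e=[19,-15,12] → ·
    (2,4)@(5, 9): e=[17,-5,4] → ·
  covered (3 px):
    · · · · ·
    · · · # ·
    · · # · ·
    · · # · ·
    · · · · ·

Result: 6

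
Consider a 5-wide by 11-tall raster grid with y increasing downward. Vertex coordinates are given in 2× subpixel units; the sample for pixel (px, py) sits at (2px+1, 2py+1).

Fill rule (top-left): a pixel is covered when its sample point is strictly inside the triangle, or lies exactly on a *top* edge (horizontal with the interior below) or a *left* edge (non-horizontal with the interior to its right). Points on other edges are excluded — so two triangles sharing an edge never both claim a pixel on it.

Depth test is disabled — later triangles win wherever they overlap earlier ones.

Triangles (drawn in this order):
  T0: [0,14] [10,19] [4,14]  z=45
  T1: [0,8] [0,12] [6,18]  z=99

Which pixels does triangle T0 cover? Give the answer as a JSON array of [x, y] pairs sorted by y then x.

T0:
  2·area = 20  (B↔C swapped to make it positive)
  edge (0, 14)→(4, 14): d=(4,0) top-left  bias=+0
  edge (4, 14)→(10, 19): d=(6,5) right/bottom  bias=-1
  edge (10, 19)→(0, 14): d=(-10,-5) top-left  bias=+0
    (1,7)@(3, 15): e=[4,11,5] → #
    (2,7)@(5, 15): e=[4,1,15] → #
    (3,7)@(7, 15): e=[4,-9,25] → ·
    (1,8)@(3, 17): e=[12,23,-15] → ·
    (2,8)@(5, 17): e=[12,13,-5] → ·
    (3,8)@(7, 17): e=[12,3,5] → #
    (4,8)@(9, 17): e=[12,-7,15] → ·
    (3,9)@(7, 19): e=[20,15,-15] → ·
  covered (3 px):
    · · · · ·
    · · · · ·
    · · · · ·
    · · · · ·
    · · · · ·
    · · · · ·
    · · · · ·
    · # # · ·
    · · · # ·
    · · · · ·
    · · · · ·
T1:
  2·area = 24  (B↔C swapped to make it positive)
  edge (0, 8)→(6, 18): d=(6,10) right/bottom  bias=-1
  edge (6, 18)→(0, 12): d=(-6,-6) top-left  bias=+0
  edge (0, 12)→(0, 8): d=(0,-4) top-left  bias=+0
    (0,5)@(1, 11): e=[8,12,4] → #
    (1,5)@(3, 11): e=[-12,24,12] → ·
    (0,6)@(1, 13): e=[20,0,4] → #  [on edge]
    (1,6)@(3, 13): e=[0,12,12] → ·  [on edge]
    (0,7)@(1, 15): e=[32,-12,4] → ·
    (1,7)@(3, 15): e=[12,0,12] → #  [on edge]
    (2,7)@(5, 15): e=[-8,12,20] → ·
    (1,8)@(3, 17): e=[24,-12,12] → ·
    (2,8)@(5, 17): e=[4,0,20] → #  [on edge]
    (3,8)@(7, 17): e=[-16,12,28] → ·
    (2,9)@(5, 19): e=[16,-12,20] → ·
    (3,9)@(7, 19): e=[-4,0,28] → ·  [on edge]
    (4,10)@(9, 21): e=[-12,0,36] → ·  [on edge]
  covered (4 px):
    · · · · ·
    · · · · ·
    · · · · ·
    · · · · ·
    · · · · ·
    # · · · ·
    # · · · ·
    · # · · ·
    · · # · ·
    · · · · ·
    · · · · ·

Result: [[1,7],[2,7],[3,8]]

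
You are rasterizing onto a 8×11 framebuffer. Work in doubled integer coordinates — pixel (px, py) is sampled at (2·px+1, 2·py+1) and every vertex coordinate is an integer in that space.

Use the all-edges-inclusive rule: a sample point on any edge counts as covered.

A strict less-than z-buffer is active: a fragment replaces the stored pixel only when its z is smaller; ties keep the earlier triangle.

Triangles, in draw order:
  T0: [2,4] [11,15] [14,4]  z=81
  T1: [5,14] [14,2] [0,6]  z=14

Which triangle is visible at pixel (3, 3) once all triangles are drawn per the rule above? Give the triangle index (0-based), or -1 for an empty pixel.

T0:
  2·area = 132  (B↔C swapped to make it positive)
  edge (2, 4)→(14, 4): d=(12,0) inclusive
  edge (14, 4)→(11, 15): d=(-3,11) inclusive
  edge (11, 15)→(2, 4): d=(-9,-11) inclusive
    (1,2)@(3, 5): e=[12,118,2] → X
    (2,2)@(5, 5): e=[12,96,24] → X
    (3,2)@(7, 5): e=[12,74,46] → X
    (4,2)@(9, 5): e=[12,52,68] → X
    (5,2)@(11, 5): e=[12,30,90] → X
    (6,2)@(13, 5): e=[12,8,112] → X
    (7,2)@(15, 5): e=[12,-14,134] → .
    (1,3)@(3, 7): e=[36,112,-16] → .
    (2,3)@(5, 7): e=[36,90,6] → X
    (7,3)@(15, 7): e=[36,-20,116] → .
    (2,4)@(5, 9): e=[60,84,-12] → .
    (3,4)@(7, 9): e=[60,62,10] → X
    (5,7)@(11, 15): e=[132,0,0] → X  [on edge]
  covered (18 px):
    . . . . . . . .
    . . . . . . . .
    . X X X X X X .
    . . X X X X X .
    . . . X X X . .
    . . . . X X . .
    . . . . . X . .
    . . . . . X . .
    . . . . . . . .
    . . . . . . . .
    . . . . . . . .
T1:
  2·area = 132  (B↔C swapped to make it positive)
  edge (5, 14)→(0, 6): d=(-5,-8) inclusive
  edge (0, 6)→(14, 2): d=(14,-4) inclusive
  edge (14, 2)→(5, 14): d=(-9,12) inclusive
    (5,1)@(11, 3): e=[103,2,27] → X
    (6,1)@(13, 3): e=[119,10,3] → X
    (7,1)@(15, 3): e=[135,18,-21] → .
    (2,2)@(5, 5): e=[45,6,81] → X
    (3,2)@(7, 5): e=[61,14,57] → X
    (4,2)@(9, 5): e=[77,22,33] → X
    (6,2)@(13, 5): e=[109,38,-15] → .
    (0,3)@(1, 7): e=[3,18,111] → X
    (1,3)@(3, 7): e=[19,26,87] → X
    (5,3)@(11, 7): e=[83,58,-9] → .
    (0,4)@(1, 9): e=[-7,46,93] → .
    (1,4)@(3, 9): e=[9,54,69] → X
  covered (17 px):
    . . . . . . . .
    . . . . . X X .
    . . X X X X . .
    X X X X X . . .
    . X X X . . . .
    . . X X . . . .
    . . X . . . . .
    . . . . . . . .
    . . . . . . . .
    . . . . . . . .
    . . . . . . . .

Z-buffer (winner per pixel, '.' = empty):
  . . . . . . . .
  . . . . . 1 1 .
  . 0 1 1 1 1 0 .
  1 1 1 1 1 0 0 .
  . 1 1 1 0 0 . .
  . . 1 1 0 0 . .
  . . 1 . . 0 . .
  . . . . . 0 . .
  . . . . . . . .
  . . . . . . . .
  . . . . . . . .

Final: 1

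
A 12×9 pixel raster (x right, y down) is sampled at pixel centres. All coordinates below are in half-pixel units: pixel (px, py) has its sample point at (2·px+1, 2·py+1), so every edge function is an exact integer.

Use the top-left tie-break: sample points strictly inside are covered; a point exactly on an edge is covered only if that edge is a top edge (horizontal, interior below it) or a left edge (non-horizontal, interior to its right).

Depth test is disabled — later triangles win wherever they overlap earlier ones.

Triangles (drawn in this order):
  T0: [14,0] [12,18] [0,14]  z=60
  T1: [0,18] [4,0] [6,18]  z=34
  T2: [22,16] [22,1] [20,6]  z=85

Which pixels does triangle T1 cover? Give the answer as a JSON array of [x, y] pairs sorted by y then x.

T0:
  2·area = 224
  edge (14, 0)→(12, 18): d=(-2,18) right/bottom  bias=-1
  edge (12, 18)→(0, 14): d=(-12,-4) top-left  bias=+0
  edge (0, 14)→(14, 0): d=(14,-14) top-left  bias=+0
    (6,0)@(13, 1): e=[16,208,0] → #  [on edge]
    (7,0)@(15, 1): e=[-20,216,28] → ·
    (5,1)@(11, 3): e=[48,176,0] → #  [on edge]
    (7,1)@(15, 3): e=[-24,192,56] → ·
    (4,2)@(9, 5): e=[80,144,0] → #  [on edge]
    (7,2)@(15, 5): e=[-28,168,84] → ·
    (3,3)@(7, 7): e=[112,112,0] → #  [on edge]
    (7,3)@(15, 7): e=[-32,144,112] → ·
    (2,4)@(5, 9): e=[144,80,0] → #  [on edge]
    (6,4)@(13, 9): e=[0,112,112] → ·  [on edge]
    (1,5)@(3, 11): e=[176,48,0] → #  [on edge]
    (6,5)@(13, 11): e=[-4,88,140] → ·
    (0,6)@(1, 13): e=[208,16,0] → #  [on edge]
    (1,7)@(3, 15): e=[168,0,56] → #  [on edge]
    (4,8)@(9, 17): e=[56,0,168] → #  [on edge]
  covered (32 px):
    · · · · · · # · · · · ·
    · · · · · # # · · · · ·
    · · · · # # # · · · · ·
    · · · # # # # · · · · ·
    · · # # # # · · · · · ·
    · # # # # # · · · · · ·
    # # # # # # · · · · · ·
    · # # # # # · · · · · ·
    · · · · # # · · · · · ·
T1:
  2·area = 108
  edge (0, 18)→(4, 0): d=(4,-18) top-left  bias=+0
  edge (4, 0)→(6, 18): d=(2,18) right/bottom  bias=-1
  edge (6, 18)→(0, 18): d=(-6,0) right/bottom  bias=-1
    (1,2)@(3, 5): e=[2,28,78] → #
    (2,2)@(5, 5): e=[38,-8,78] → ·
    (1,3)@(3, 7): e=[10,32,66] → #
    (2,3)@(5, 7): e=[46,-4,66] → ·
    (1,4)@(3, 9): e=[18,36,54] → #
    (2,4)@(5, 9): e=[54,0,54] → ·  [on edge]
    (1,5)@(3, 11): e=[26,40,42] → #
    (2,5)@(5, 11): e=[62,4,42] → #
    (3,5)@(7, 11): e=[98,-32,42] → ·
    (1,6)@(3, 13): e=[34,44,30] → #
    (3,6)@(7, 13): e=[106,-28,30] → ·
    (0,7)@(1, 15): e=[6,84,18] → #
  covered (13 px):
    · · · · · · · · · · · ·
    · · · · · · · · · · · ·
    · # · · · · · · · · · ·
    · # · · · · · · · · · ·
    · # · · · · · · · · · ·
    · # # · · · · · · · · ·
    · # # · · · · · · · · ·
    # # # · · · · · · · · ·
    # # # · · · · · · · · ·
T2:
  2·area = 30  (B↔C swapped to make it positive)
  edge (22, 16)→(20, 6): d=(-2,-10) top-left  bias=+0
  edge (20, 6)→(22, 1): d=(2,-5) top-left  bias=+0
  edge (22, 1)→(22, 16): d=(0,15) right/bottom  bias=-1
    (9,0)@(19, 1): e=[0,-15,45] → ·  [on edge]
    (10,2)@(21, 5): e=[12,3,15] → #
    (11,2)@(23, 5): e=[32,13,-15] → ·
    (10,3)@(21, 7): e=[8,7,15] → #
    (11,3)@(23, 7): e=[28,17,-15] → ·
    (10,4)@(21, 9): e=[4,11,15] → #
    (11,4)@(23, 9): e=[24,21,-15] → ·
    (10,5)@(21, 11): e=[0,15,15] → #  [on edge]
    (11,5)@(23, 11): e=[20,25,-15] → ·
    (10,6)@(21, 13): e=[-4,19,15] → ·
  covered (4 px):
    · · · · · · · · · · · ·
    · · · · · · · · · · · ·
    · · · · · · · · · · # ·
    · · · · · · · · · · # ·
    · · · · · · · · · · # ·
    · · · · · · · · · · # ·
    · · · · · · · · · · · ·
    · · · · · · · · · · · ·
    · · · · · · · · · · · ·

Result: [[1,2],[1,3],[1,4],[1,5],[2,5],[1,6],[2,6],[0,7],[1,7],[2,7],[0,8],[1,8],[2,8]]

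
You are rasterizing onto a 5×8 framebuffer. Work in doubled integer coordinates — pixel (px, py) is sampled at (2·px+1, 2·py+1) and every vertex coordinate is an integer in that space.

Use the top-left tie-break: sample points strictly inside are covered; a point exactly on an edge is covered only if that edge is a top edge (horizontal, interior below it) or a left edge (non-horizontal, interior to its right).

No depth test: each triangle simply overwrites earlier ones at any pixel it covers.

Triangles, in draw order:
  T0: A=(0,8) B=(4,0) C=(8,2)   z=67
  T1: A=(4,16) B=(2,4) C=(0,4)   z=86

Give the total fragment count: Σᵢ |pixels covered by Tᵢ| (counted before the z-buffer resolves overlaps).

T0:
  2·area = 40
  edge (0, 8)→(4, 0): d=(4,-8) top-left  bias=+0
  edge (4, 0)→(8, 2): d=(4,2) right/bottom  bias=-1
  edge (8, 2)→(0, 8): d=(-8,6) right/bottom  bias=-1
    (2,0)@(5, 1): e=[12,2,26] → █
    (3,0)@(7, 1): e=[28,-2,14] → ·
    (1,1)@(3, 3): e=[4,14,22] → █
    (3,1)@(7, 3): e=[36,6,-2] → ·
    (1,2)@(3, 5): e=[12,22,6] → █
    (2,2)@(5, 5): e=[28,18,-6] → ·
    (0,3)@(1, 7): e=[4,34,2] → █
    (1,3)@(3, 7): e=[20,30,-10] → ·
    (0,4)@(1, 9): e=[12,42,-14] → ·
  covered (5 px):
    · · █ · ·
    · █ █ · ·
    · █ · · ·
    █ · · · ·
    · · · · ·
    · · · · ·
    · · · · ·
    · · · · ·
T1:
  2·area = 24  (B↔C swapped to make it positive)
  edge (4, 16)→(0, 4): d=(-4,-12) top-left  bias=+0
  edge (0, 4)→(2, 4): d=(2,0) top-left  bias=+0
  edge (2, 4)→(4, 16): d=(2,12) right/bottom  bias=-1
    (0,2)@(1, 5): e=[8,2,14] → █
    (1,2)@(3, 5): e=[32,2,-10] → ·
    (0,3)@(1, 7): e=[0,6,18] → █  [on edge]
    (1,3)@(3, 7): e=[24,6,-6] → ·
    (0,4)@(1, 9): e=[-8,10,22] → ·
    (1,5)@(3, 11): e=[8,14,2] → █
    (2,5)@(5, 11): e=[32,14,-22] → ·
    (1,6)@(3, 13): e=[0,18,6] → █  [on edge]
    (2,6)@(5, 13): e=[24,18,-18] → ·
    (1,7)@(3, 15): e=[-8,22,10] → ·
  covered (4 px):
    · · · · ·
    · · · · ·
    █ · · · ·
    █ · · · ·
    · · · · ·
    · █ · · ·
    · █ · · ·
    · · · · ·

Final: 9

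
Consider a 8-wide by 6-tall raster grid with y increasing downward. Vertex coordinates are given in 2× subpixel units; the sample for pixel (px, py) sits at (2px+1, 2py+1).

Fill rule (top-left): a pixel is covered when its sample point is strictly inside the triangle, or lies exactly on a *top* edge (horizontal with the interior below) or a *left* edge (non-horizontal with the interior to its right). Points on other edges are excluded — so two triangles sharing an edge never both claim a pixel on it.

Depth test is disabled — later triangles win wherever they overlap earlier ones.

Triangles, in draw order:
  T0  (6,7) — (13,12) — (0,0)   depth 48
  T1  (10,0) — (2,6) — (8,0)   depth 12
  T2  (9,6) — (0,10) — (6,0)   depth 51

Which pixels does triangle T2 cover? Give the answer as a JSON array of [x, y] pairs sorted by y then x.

T0:
  2·area = 19  (B↔C swapped to make it positive)
  edge (6, 7)→(0, 0): d=(-6,-7) top-left  bias=+0
  edge (0, 0)→(13, 12): d=(13,12) right/bottom  bias=-1
  edge (13, 12)→(6, 7): d=(-7,-5) top-left  bias=+0
    (0,0)@(1, 1): e=[1,1,17] → #
    (1,0)@(3, 1): e=[15,-23,27] → ·
    (0,1)@(1, 3): e=[-11,27,3] → ·
    (1,1)@(3, 3): e=[3,3,13] → #
    (2,1)@(5, 3): e=[17,-21,23] → ·
    (1,2)@(3, 5): e=[-9,29,-1] → ·
    (2,2)@(5, 5): e=[5,5,9] → #
    (3,2)@(7, 5): e=[19,-19,19] → ·
    (2,3)@(5, 7): e=[-7,31,-5] → ·
    (3,3)@(7, 7): e=[7,7,5] → #
    (4,3)@(9, 7): e=[21,-17,15] → ·
    (3,4)@(7, 9): e=[-5,33,-9] → ·
  covered (5 px):
    # · · · · · · ·
    · # · · · · · ·
    · · # · · · · ·
    · · · # · · · ·
    · · · · # · · ·
    · · · · · · · ·
T1:
  2·area = 12
  edge (10, 0)→(2, 6): d=(-8,6) right/bottom  bias=-1
  edge (2, 6)→(8, 0): d=(6,-6) top-left  bias=+0
  edge (8, 0)→(10, 0): d=(2,0) top-left  bias=+0
    (3,0)@(7, 1): e=[10,0,2] → #  [on edge]
    (4,0)@(9, 1): e=[-2,12,2] → ·
    (2,1)@(5, 3): e=[6,0,6] → #  [on edge]
    (3,1)@(7, 3): e=[-6,12,6] → ·
    (1,2)@(3, 5): e=[2,0,10] → #  [on edge]
    (2,2)@(5, 5): e=[-10,12,10] → ·
    (0,3)@(1, 7): e=[-2,0,14] → ·  [on edge]
    (1,3)@(3, 7): e=[-14,12,14] → ·
  covered (3 px):
    · · · # · · · ·
    · · # · · · · ·
    · # · · · · · ·
    · · · · · · · ·
    · · · · · · · ·
    · · · · · · · ·
T2:
  2·area = 66
  edge (9, 6)→(0, 10): d=(-9,4) right/bottom  bias=-1
  edge (0, 10)→(6, 0): d=(6,-10) top-left  bias=+0
  edge (6, 0)→(9, 6): d=(3,6) right/bottom  bias=-1
    (2,1)@(5, 3): e=[43,8,15] → #
    (3,1)@(7, 3): e=[35,28,3] → #
    (4,1)@(9, 3): e=[27,48,-9] → ·
    (1,2)@(3, 5): e=[33,0,33] → #  [on edge]
    (4,2)@(9, 5): e=[9,60,-3] → ·
    (1,3)@(3, 7): e=[15,12,39] → #
    (3,3)@(7, 7): e=[-1,52,15] → ·
    (0,4)@(1, 9): e=[5,4,57] → #
    (1,4)@(3, 9): e=[-3,24,45] → ·
    (2,4)@(5, 9): e=[-11,44,33] → ·
    (0,5)@(1, 11): e=[-13,16,63] → ·
  covered (8 px):
    · · · · · · · ·
    · · # # · · · ·
    · # # # · · · ·
    · # # · · · · ·
    # · · · · · · ·
    · · · · · · · ·

Result: [[2,1],[3,1],[1,2],[2,2],[3,2],[1,3],[2,3],[0,4]]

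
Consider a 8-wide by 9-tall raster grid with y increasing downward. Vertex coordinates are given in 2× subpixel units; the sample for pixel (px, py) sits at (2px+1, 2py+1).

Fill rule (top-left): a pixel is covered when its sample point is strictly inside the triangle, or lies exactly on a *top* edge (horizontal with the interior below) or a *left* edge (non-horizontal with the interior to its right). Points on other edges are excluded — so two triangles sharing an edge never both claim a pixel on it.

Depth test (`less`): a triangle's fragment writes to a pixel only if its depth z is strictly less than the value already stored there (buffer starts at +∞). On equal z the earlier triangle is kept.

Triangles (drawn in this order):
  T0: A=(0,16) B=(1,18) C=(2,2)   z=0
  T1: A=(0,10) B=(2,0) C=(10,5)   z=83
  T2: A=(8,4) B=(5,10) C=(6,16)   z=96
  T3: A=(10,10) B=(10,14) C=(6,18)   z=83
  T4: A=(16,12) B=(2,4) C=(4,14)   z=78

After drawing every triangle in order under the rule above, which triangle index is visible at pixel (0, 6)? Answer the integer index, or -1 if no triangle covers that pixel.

T0:
  2·area = 18  (B↔C swapped to make it positive)
  edge (0, 16)→(2, 2): d=(2,-14) top-left  bias=+0
  edge (2, 2)→(1, 18): d=(-1,16) right/bottom  bias=-1
  edge (1, 18)→(0, 16): d=(-1,-2) top-left  bias=+0
    (0,4)@(1, 9): e=[0,9,9] → X  [on edge]
    (1,4)@(3, 9): e=[28,-23,13] → .
    (0,5)@(1, 11): e=[4,7,7] → X
    (1,5)@(3, 11): e=[32,-25,11] → .
    (0,6)@(1, 13): e=[8,5,5] → X
    (1,6)@(3, 13): e=[36,-27,9] → .
    (0,7)@(1, 15): e=[12,3,3] → X
    (1,7)@(3, 15): e=[40,-29,7] → .
    (0,8)@(1, 17): e=[16,1,1] → X
    (1,8)@(3, 17): e=[44,-31,5] → .
  covered (5 px):
    . . . . . . . .
    . . . . . . . .
    . . . . . . . .
    . . . . . . . .
    X . . . . . . .
    X . . . . . . .
    X . . . . . . .
    X . . . . . . .
    X . . . . . . .
T1:
  2·area = 90
  edge (0, 10)→(2, 0): d=(2,-10) top-left  bias=+0
  edge (2, 0)→(10, 5): d=(8,5) right/bottom  bias=-1
  edge (10, 5)→(0, 10): d=(-10,5) right/bottom  bias=-1
    (1,0)@(3, 1): e=[12,3,75] → X
    (2,0)@(5, 1): e=[32,-7,65] → .
    (1,1)@(3, 3): e=[16,19,55] → X
    (2,1)@(5, 3): e=[36,9,45] → X
    (3,1)@(7, 3): e=[56,-1,35] → .
    (0,2)@(1, 5): e=[0,45,45] → X  [on edge]
    (3,2)@(7, 5): e=[60,15,15] → X
    (4,2)@(9, 5): e=[80,5,5] → X
    (5,2)@(11, 5): e=[100,-5,-5] → .
    (0,3)@(1, 7): e=[4,61,25] → X
    (3,3)@(7, 7): e=[64,31,-5] → .
    (4,3)@(9, 7): e=[84,21,-15] → .
  covered (12 px):
    . X . . . . . .
    . X X . . . . .
    X X X X X . . .
    X X X . . . . .
    X . . . . . . .
    . . . . . . . .
    . . . . . . . .
    . . . . . . . .
    . . . . . . . .
T2:
  2·area = 24  (B↔C swapped to make it positive)
  edge (8, 4)→(6, 16): d=(-2,12) right/bottom  bias=-1
  edge (6, 16)→(5, 10): d=(-1,-6) top-left  bias=+0
  edge (5, 10)→(8, 4): d=(3,-6) top-left  bias=+0
    (3,3)@(7, 7): e=[6,15,3] → X
    (4,3)@(9, 7): e=[-18,27,15] → .
    (3,4)@(7, 9): e=[2,13,9] → X
    (4,4)@(9, 9): e=[-22,25,21] → .
    (3,5)@(7, 11): e=[-2,11,15] → .
  covered (2 px):
    . . . . . . . .
    . . . . . . . .
    . . . . . . . .
    . . . X . . . .
    . . . X . . . .
    . . . . . . . .
    . . . . . . . .
    . . . . . . . .
    . . . . . . . .
T3:
  2·area = 16
  edge (10, 10)→(10, 14): d=(0,4) right/bottom  bias=-1
  edge (10, 14)→(6, 18): d=(-4,4) right/bottom  bias=-1
  edge (6, 18)→(10, 10): d=(4,-8) top-left  bias=+0
    (7,4)@(15, 9): e=[-20,0,36] → .  [on edge]
    (6,5)@(13, 11): e=[-12,0,28] → .  [on edge]
    (4,6)@(9, 13): e=[4,8,4] → X
    (5,6)@(11, 13): e=[-4,0,20] → .  [on edge]
    (4,7)@(9, 15): e=[4,0,12] → .  [on edge]
    (3,8)@(7, 17): e=[12,0,4] → .  [on edge]
  covered (1 px):
    . . . . . . . .
    . . . . . . . .
    . . . . . . . .
    . . . . . . . .
    . . . . . . . .
    . . . . . . . .
    . . . . X . . .
    . . . . . . . .
    . . . . . . . .
T4:
  2·area = 124  (B↔C swapped to make it positive)
  edge (16, 12)→(4, 14): d=(-12,2) right/bottom  bias=-1
  edge (4, 14)→(2, 4): d=(-2,-10) top-left  bias=+0
  edge (2, 4)→(16, 12): d=(14,8) right/bottom  bias=-1
    (1,2)@(3, 5): e=[110,8,6] → X
    (2,2)@(5, 5): e=[106,28,-10] → .
    (1,3)@(3, 7): e=[86,4,34] → X
    (2,3)@(5, 7): e=[82,24,18] → X
    (3,3)@(7, 7): e=[78,44,2] → X
    (4,3)@(9, 7): e=[74,64,-14] → .
    (1,4)@(3, 9): e=[62,0,62] → X  [on edge]
    (4,4)@(9, 9): e=[50,60,14] → X
    (5,4)@(11, 9): e=[46,80,-2] → .
    (1,5)@(3, 11): e=[38,-4,90] → .
    (2,5)@(5, 11): e=[34,16,74] → X
    (5,5)@(11, 11): e=[22,76,26] → X
  covered (16 px):
    . . . . . . . .
    . . . . . . . .
    . X . . . . . .
    . X X X . . . .
    . X X X X . . .
    . . X X X X X .
    . . X X X . . .
    . . . . . . . .
    . . . . . . . .

Z-buffer (winner per pixel, '.' = empty):
  . 1 . . . . . .
  . 1 1 . . . . .
  1 4 1 1 1 . . .
  1 4 4 4 . . . .
  0 4 4 4 4 . . .
  0 . 4 4 4 4 4 .
  0 . 4 4 4 . . .
  0 . . . . . . .
  0 . . . . . . .

Result: 0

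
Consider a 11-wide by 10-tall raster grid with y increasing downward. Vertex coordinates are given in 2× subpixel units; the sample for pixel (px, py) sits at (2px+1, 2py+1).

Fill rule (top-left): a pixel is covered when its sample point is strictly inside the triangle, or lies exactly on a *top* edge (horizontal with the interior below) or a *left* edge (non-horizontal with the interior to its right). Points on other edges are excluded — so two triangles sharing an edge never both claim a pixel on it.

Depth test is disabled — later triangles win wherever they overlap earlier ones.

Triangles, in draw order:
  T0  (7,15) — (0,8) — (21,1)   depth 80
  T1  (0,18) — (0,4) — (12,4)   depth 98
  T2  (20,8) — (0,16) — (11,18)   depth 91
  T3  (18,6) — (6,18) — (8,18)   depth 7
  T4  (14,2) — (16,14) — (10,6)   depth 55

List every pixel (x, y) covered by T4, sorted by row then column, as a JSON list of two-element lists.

T0:
  2·area = 196
  edge (7, 15)→(0, 8): d=(-7,-7) top-left  bias=+0
  edge (0, 8)→(21, 1): d=(21,-7) top-left  bias=+0
  edge (21, 1)→(7, 15): d=(-14,14) right/bottom  bias=-1
    (10,0)@(21, 1): e=[196,0,0] → ·  [on edge]
    (7,1)@(15, 3): e=[140,0,56] → █  [on edge]
    (8,1)@(17, 3): e=[154,14,28] → █
    (9,1)@(19, 3): e=[168,28,0] → ·  [on edge]
    (4,2)@(9, 5): e=[84,0,112] → █  [on edge]
    (5,2)@(11, 5): e=[98,14,84] → █
    (6,2)@(13, 5): e=[112,28,56] → █
    (8,2)@(17, 5): e=[140,56,0] → ·  [on edge]
    (1,3)@(3, 7): e=[28,0,168] → █  [on edge]
    (2,3)@(5, 7): e=[42,14,140] → █
    (3,3)@(7, 7): e=[56,28,112] → █
    (7,3)@(15, 7): e=[112,84,0] → ·  [on edge]
    (0,4)@(1, 9): e=[0,28,168] → █  [on edge]
    (6,4)@(13, 9): e=[84,112,0] → ·  [on edge]
    (1,5)@(3, 11): e=[0,84,112] → █  [on edge]
    (5,5)@(11, 11): e=[56,140,0] → ·  [on edge]
    (2,6)@(5, 13): e=[0,140,56] → █  [on edge]
    (4,6)@(9, 13): e=[28,168,0] → ·  [on edge]
    (3,7)@(7, 15): e=[0,196,0] → ·  [on edge]
    (2,8)@(5, 17): e=[-28,224,0] → ·  [on edge]
    (4,8)@(9, 17): e=[0,252,-56] → ·  [on edge]
    (1,9)@(3, 19): e=[-56,252,0] → ·  [on edge]
    (5,9)@(11, 19): e=[0,308,-112] → ·  [on edge]
  covered (24 px):
    · · · · · · · · · · ·
    · · · · · · · █ █ · ·
    · · · · █ █ █ █ · · ·
    · █ █ █ █ █ █ · · · ·
    █ █ █ █ █ █ · · · · ·
    · █ █ █ █ · · · · · ·
    · · █ █ · · · · · · ·
    · · · · · · · · · · ·
    · · · · · · · · · · ·
    · · · · · · · · · · ·
T1:
  2·area = 168
  edge (0, 18)→(0, 4): d=(0,-14) top-left  bias=+0
  edge (0, 4)→(12, 4): d=(12,0) top-left  bias=+0
  edge (12, 4)→(0, 18): d=(-12,14) right/bottom  bias=-1
    (0,2)@(1, 5): e=[14,12,142] → █
    (1,2)@(3, 5): e=[42,12,114] → █
    (2,2)@(5, 5): e=[70,12,86] → █
    (3,2)@(7, 5): e=[98,12,58] → █
    (4,2)@(9, 5): e=[126,12,30] → █
    (5,2)@(11, 5): e=[154,12,2] → █
    (6,2)@(13, 5): e=[182,12,-26] → ·
    (0,3)@(1, 7): e=[14,36,118] → █
    (5,3)@(11, 7): e=[154,36,-22] → ·
    (0,4)@(1, 9): e=[14,60,94] → █
    (4,4)@(9, 9): e=[126,60,-18] → ·
    (0,5)@(1, 11): e=[14,84,70] → █
  covered (21 px):
    · · · · · · · · · · ·
    · · · · · · · · · · ·
    █ █ █ █ █ █ · · · · ·
    █ █ █ █ █ · · · · · ·
    █ █ █ █ · · · · · · ·
    █ █ █ · · · · · · · ·
    █ █ · · · · · · · · ·
    █ · · · · · · · · · ·
    · · · · · · · · · · ·
    · · · · · · · · · · ·
T2:
  2·area = 128  (B↔C swapped to make it positive)
  edge (20, 8)→(11, 18): d=(-9,10) right/bottom  bias=-1
  edge (11, 18)→(0, 16): d=(-11,-2) top-left  bias=+0
  edge (0, 16)→(20, 8): d=(20,-8) top-left  bias=+0
    (9,4)@(19, 9): e=[1,115,12] → █
    (10,4)@(21, 9): e=[-19,119,28] → ·
    (6,5)@(13, 11): e=[43,81,4] → █
    (7,5)@(15, 11): e=[23,85,20] → █
    (8,5)@(17, 11): e=[3,89,36] → █
    (9,5)@(19, 11): e=[-17,93,52] → ·
    (4,6)@(9, 13): e=[65,51,12] → █
    (5,6)@(11, 13): e=[45,55,28] → █
    (8,6)@(17, 13): e=[-15,67,76] → ·
    (1,7)@(3, 15): e=[107,17,4] → █
    (2,7)@(5, 15): e=[87,21,20] → █
    (3,7)@(7, 15): e=[67,25,36] → █
  covered (17 px):
    · · · · · · · · · · ·
    · · · · · · · · · · ·
    · · · · · · · · · · ·
    · · · · · · · · · · ·
    · · · · · · · · · █ ·
    · · · · · · █ █ █ · ·
    · · · · █ █ █ █ · · ·
    · █ █ █ █ █ █ · · · ·
    · · · █ █ █ · · · · ·
    · · · · · · · · · · ·
T3:
  2·area = 24  (B↔C swapped to make it positive)
  edge (18, 6)→(8, 18): d=(-10,12) right/bottom  bias=-1
  edge (8, 18)→(6, 18): d=(-2,0) right/bottom  bias=-1
  edge (6, 18)→(18, 6): d=(12,-12) top-left  bias=+0
    (10,1)@(21, 3): e=[-6,30,0] → ·  [on edge]
    (9,2)@(19, 5): e=[-2,26,0] → ·  [on edge]
    (8,3)@(17, 7): e=[2,22,0] → █  [on edge]
    (9,3)@(19, 7): e=[-22,22,24] → ·
    (7,4)@(15, 9): e=[6,18,0] → █  [on edge]
    (8,4)@(17, 9): e=[-18,18,24] → ·
    (6,5)@(13, 11): e=[10,14,0] → █  [on edge]
    (7,5)@(15, 11): e=[-14,14,24] → ·
    (5,6)@(11, 13): e=[14,10,0] → █  [on edge]
    (6,6)@(13, 13): e=[-10,10,24] → ·
    (4,7)@(9, 15): e=[18,6,0] → █  [on edge]
    (5,7)@(11, 15): e=[-6,6,24] → ·
    (3,8)@(7, 17): e=[22,2,0] → █  [on edge]
    (2,9)@(5, 19): e=[26,-2,0] → ·  [on edge]
  covered (6 px):
    · · · · · · · · · · ·
    · · · · · · · · · · ·
    · · · · · · · · · · ·
    · · · · · · · · █ · ·
    · · · · · · · █ · · ·
    · · · · · · █ · · · ·
    · · · · · █ · · · · ·
    · · · · █ · · · · · ·
    · · · █ · · · · · · ·
    · · · · · · · · · · ·
T4:
  2·area = 56
  edge (14, 2)→(16, 14): d=(2,12) right/bottom  bias=-1
  edge (16, 14)→(10, 6): d=(-6,-8) top-left  bias=+0
  edge (10, 6)→(14, 2): d=(4,-4) top-left  bias=+0
    (7,0)@(15, 1): e=[-14,70,0] → ·  [on edge]
    (6,1)@(13, 3): e=[14,42,0] → █  [on edge]
    (7,1)@(15, 3): e=[-10,58,8] → ·
    (5,2)@(11, 5): e=[42,14,0] → █  [on edge]
    (7,2)@(15, 5): e=[-6,46,16] → ·
    (4,3)@(9, 7): e=[70,-14,0] → ·  [on edge]
    (5,3)@(11, 7): e=[46,2,8] → █
    (7,3)@(15, 7): e=[-2,34,24] → ·
    (3,4)@(7, 9): e=[98,-42,0] → ·  [on edge]
    (5,4)@(11, 9): e=[50,-10,16] → ·
    (6,4)@(13, 9): e=[26,6,24] → █
    (7,4)@(15, 9): e=[2,22,32] → █
    (2,5)@(5, 11): e=[126,-70,0] → ·  [on edge]
    (1,6)@(3, 13): e=[154,-98,0] → ·  [on edge]
    (0,7)@(1, 15): e=[182,-126,0] → ·  [on edge]
  covered (8 px):
    · · · · · · · · · · ·
    · · · · · · █ · · · ·
    · · · · · █ █ · · · ·
    · · · · · █ █ · · · ·
    · · · · · · █ █ · · ·
    · · · · · · · █ · · ·
    · · · · · · · · · · ·
    · · · · · · · · · · ·
    · · · · · · · · · · ·
    · · · · · · · · · · ·

Answer: [[6,1],[5,2],[6,2],[5,3],[6,3],[6,4],[7,4],[7,5]]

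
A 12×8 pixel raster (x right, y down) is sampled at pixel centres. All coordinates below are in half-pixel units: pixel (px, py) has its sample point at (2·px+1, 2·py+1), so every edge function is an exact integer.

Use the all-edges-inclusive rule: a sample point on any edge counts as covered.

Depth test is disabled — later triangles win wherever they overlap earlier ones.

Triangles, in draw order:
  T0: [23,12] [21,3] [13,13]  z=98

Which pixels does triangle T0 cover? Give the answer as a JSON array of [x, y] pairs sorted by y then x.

T0:
  2·area = 92  (B↔C swapped to make it positive)
  edge (23, 12)→(13, 13): d=(-10,1) inclusive
  edge (13, 13)→(21, 3): d=(8,-10) inclusive
  edge (21, 3)→(23, 12): d=(2,9) inclusive
    (10,1)@(21, 3): e=[92,0,0] → #  [on edge]
    (11,1)@(23, 3): e=[90,20,-18] → ·
    (10,2)@(21, 5): e=[72,16,4] → #
    (11,2)@(23, 5): e=[70,36,-14] → ·
    (9,3)@(19, 7): e=[54,12,26] → #
    (11,3)@(23, 7): e=[50,52,-10] → ·
    (8,4)@(17, 9): e=[36,8,48] → #
    (11,4)@(23, 9): e=[30,68,-6] → ·
    (7,5)@(15, 11): e=[18,4,70] → #
    (11,5)@(23, 11): e=[10,84,-2] → ·
    (6,6)@(13, 13): e=[0,0,92] → #  [on edge]
    (7,6)@(15, 13): e=[-2,20,74] → ·
  covered (12 px):
    · · · · · · · · · · · ·
    · · · · · · · · · · # ·
    · · · · · · · · · · # ·
    · · · · · · · · · # # ·
    · · · · · · · · # # # ·
    · · · · · · · # # # # ·
    · · · · · · # · · · · ·
    · · · · · · · · · · · ·

Final: [[10,1],[10,2],[9,3],[10,3],[8,4],[9,4],[10,4],[7,5],[8,5],[9,5],[10,5],[6,6]]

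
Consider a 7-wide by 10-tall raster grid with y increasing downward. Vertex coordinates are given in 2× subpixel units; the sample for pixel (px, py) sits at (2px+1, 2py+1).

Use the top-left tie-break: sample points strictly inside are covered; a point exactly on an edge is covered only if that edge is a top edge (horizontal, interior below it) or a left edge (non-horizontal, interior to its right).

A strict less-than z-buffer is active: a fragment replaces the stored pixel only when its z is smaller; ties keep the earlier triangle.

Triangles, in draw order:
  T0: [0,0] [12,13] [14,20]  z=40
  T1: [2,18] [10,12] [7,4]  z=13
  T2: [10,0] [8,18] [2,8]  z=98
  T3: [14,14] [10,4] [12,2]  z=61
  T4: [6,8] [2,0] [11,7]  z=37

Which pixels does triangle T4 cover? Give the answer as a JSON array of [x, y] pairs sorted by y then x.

T0:
  2·area = 58
  edge (0, 0)→(12, 13): d=(12,13) right/bottom  bias=-1
  edge (12, 13)→(14, 20): d=(2,7) right/bottom  bias=-1
  edge (14, 20)→(0, 0): d=(-14,-20) top-left  bias=+0
    (2,3)@(5, 7): e=[19,37,2] → █
    (3,3)@(7, 7): e=[-7,23,42] → ·
    (2,4)@(5, 9): e=[43,41,-26] → ·
    (3,4)@(7, 9): e=[17,27,14] → █
    (4,4)@(9, 9): e=[-9,13,54] → ·
    (3,5)@(7, 11): e=[41,31,-14] → ·
    (4,5)@(9, 11): e=[15,17,26] → █
    (5,5)@(11, 11): e=[-11,3,66] → ·
    (4,6)@(9, 13): e=[39,21,-2] → ·
    (5,6)@(11, 13): e=[13,7,38] → █
    (6,6)@(13, 13): e=[-13,-7,78] → ·
    (5,7)@(11, 15): e=[37,11,10] → █
  covered (6 px):
    · · · · · · ·
    · · · · · · ·
    · · · · · · ·
    · · █ · · · ·
    · · · █ · · ·
    · · · · █ · ·
    · · · · · █ ·
    · · · · · █ ·
    · · · · · · █
    · · · · · · ·
T1:
  2·area = 82  (B↔C swapped to make it positive)
  edge (2, 18)→(7, 4): d=(5,-14) top-left  bias=+0
  edge (7, 4)→(10, 12): d=(3,8) right/bottom  bias=-1
  edge (10, 12)→(2, 18): d=(-8,6) right/bottom  bias=-1
    (3,2)@(7, 5): e=[5,3,74] → █
    (4,2)@(9, 5): e=[33,-13,62] → ·
    (3,3)@(7, 7): e=[15,9,58] → █
    (4,3)@(9, 7): e=[43,-7,46] → ·
    (3,4)@(7, 9): e=[25,15,42] → █
    (4,4)@(9, 9): e=[53,-1,30] → ·
    (2,5)@(5, 11): e=[7,37,38] → █
    (4,5)@(9, 11): e=[63,5,14] → █
    (5,5)@(11, 11): e=[91,-11,2] → ·
    (2,6)@(5, 13): e=[17,43,22] → █
    (4,6)@(9, 13): e=[73,11,-2] → ·
    (2,7)@(5, 15): e=[27,49,6] → █
  covered (10 px):
    · · · · · · ·
    · · · · · · ·
    · · · █ · · ·
    · · · █ · · ·
    · · · █ · · ·
    · · █ █ █ · ·
    · · █ █ · · ·
    · · █ · · · ·
    · █ · · · · ·
    · · · · · · ·
T2:
  2·area = 128
  edge (10, 0)→(8, 18): d=(-2,18) right/bottom  bias=-1
  edge (8, 18)→(2, 8): d=(-6,-10) top-left  bias=+0
  edge (2, 8)→(10, 0): d=(8,-8) top-left  bias=+0
    (4,0)@(9, 1): e=[16,112,0] → █  [on edge]
    (5,0)@(11, 1): e=[-20,132,16] → ·
    (3,1)@(7, 3): e=[48,80,0] → █  [on edge]
    (5,1)@(11, 3): e=[-24,120,32] → ·
    (2,2)@(5, 5): e=[80,48,0] → █  [on edge]
    (5,2)@(11, 5): e=[-28,108,48] → ·
    (1,3)@(3, 7): e=[112,16,0] → █  [on edge]
    (5,3)@(11, 7): e=[-32,96,64] → ·
    (0,4)@(1, 9): e=[144,-16,0] → ·  [on edge]
    (1,4)@(3, 9): e=[108,4,16] → █
    (4,4)@(9, 9): e=[0,64,64] → ·  [on edge]
    (1,5)@(3, 11): e=[104,-8,32] → ·
    (2,6)@(5, 13): e=[64,0,64] → █  [on edge]
  covered (18 px):
    · · · · █ · ·
    · · · █ █ · ·
    · · █ █ █ · ·
    · █ █ █ █ · ·
    · █ █ █ · · ·
    · · █ █ · · ·
    · · █ █ · · ·
    · · · █ · · ·
    · · · · · · ·
    · · · · · · ·
T3:
  2·area = 28
  edge (14, 14)→(10, 4): d=(-4,-10) top-left  bias=+0
  edge (10, 4)→(12, 2): d=(2,-2) top-left  bias=+0
  edge (12, 2)→(14, 14): d=(2,12) right/bottom  bias=-1
    (6,0)@(13, 1): e=[42,0,-14] → ·  [on edge]
    (5,1)@(11, 3): e=[14,0,14] → █  [on edge]
    (6,1)@(13, 3): e=[34,4,-10] → ·
    (4,2)@(9, 5): e=[-14,0,42] → ·  [on edge]
    (5,2)@(11, 5): e=[6,4,18] → █
    (6,2)@(13, 5): e=[26,8,-6] → ·
    (3,3)@(7, 7): e=[-42,0,70] → ·  [on edge]
    (5,3)@(11, 7): e=[-2,8,22] → ·
    (2,4)@(5, 9): e=[-70,0,98] → ·  [on edge]
    (6,4)@(13, 9): e=[10,16,2] → █
    (1,5)@(3, 11): e=[-98,0,126] → ·  [on edge]
    (6,5)@(13, 11): e=[2,20,6] → █
    (0,6)@(1, 13): e=[-126,0,154] → ·  [on edge]
  covered (4 px):
    · · · · · · ·
    · · · · · █ ·
    · · · · · █ ·
    · · · · · · ·
    · · · · · · █
    · · · · · · █
    · · · · · · ·
    · · · · · · ·
    · · · · · · ·
    · · · · · · ·
T4:
  2·area = 44
  edge (6, 8)→(2, 0): d=(-4,-8) top-left  bias=+0
  edge (2, 0)→(11, 7): d=(9,7) right/bottom  bias=-1
  edge (11, 7)→(6, 8): d=(-5,1) right/bottom  bias=-1
    (1,0)@(3, 1): e=[4,2,38] → █
    (2,0)@(5, 1): e=[20,-12,36] → ·
    (1,1)@(3, 3): e=[-4,20,28] → ·
    (2,1)@(5, 3): e=[12,6,26] → █
    (3,1)@(7, 3): e=[28,-8,24] → ·
    (2,2)@(5, 5): e=[4,24,16] → █
    (3,2)@(7, 5): e=[20,10,14] → █
    (4,2)@(9, 5): e=[36,-4,12] → ·
    (2,3)@(5, 7): e=[-4,42,6] → ·
    (3,3)@(7, 7): e=[12,28,4] → █
    (4,3)@(9, 7): e=[28,14,2] → █
    (5,3)@(11, 7): e=[44,0,0] → ·  [on edge]
    (0,4)@(1, 9): e=[-44,88,0] → ·  [on edge]
  covered (6 px):
    · █ · · · · ·
    · · █ · · · ·
    · · █ █ · · ·
    · · · █ █ · ·
    · · · · · · ·
    · · · · · · ·
    · · · · · · ·
    · · · · · · ·
    · · · · · · ·
    · · · · · · ·

Final: [[1,0],[2,1],[2,2],[3,2],[3,3],[4,3]]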